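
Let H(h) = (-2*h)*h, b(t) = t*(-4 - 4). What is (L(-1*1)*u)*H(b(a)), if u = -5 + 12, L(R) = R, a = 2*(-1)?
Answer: 3584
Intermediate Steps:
a = -2
b(t) = -8*t (b(t) = t*(-8) = -8*t)
u = 7
H(h) = -2*h²
(L(-1*1)*u)*H(b(a)) = (-1*1*7)*(-2*(-8*(-2))²) = (-1*7)*(-2*16²) = -(-14)*256 = -7*(-512) = 3584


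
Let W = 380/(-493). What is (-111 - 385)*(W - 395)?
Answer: 96777040/493 ≈ 1.9630e+5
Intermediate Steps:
W = -380/493 (W = 380*(-1/493) = -380/493 ≈ -0.77079)
(-111 - 385)*(W - 395) = (-111 - 385)*(-380/493 - 395) = -496*(-195115/493) = 96777040/493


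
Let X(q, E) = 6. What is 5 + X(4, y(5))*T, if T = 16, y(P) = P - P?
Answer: 101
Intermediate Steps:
y(P) = 0
5 + X(4, y(5))*T = 5 + 6*16 = 5 + 96 = 101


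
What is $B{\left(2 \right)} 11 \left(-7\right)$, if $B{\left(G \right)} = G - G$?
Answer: $0$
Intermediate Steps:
$B{\left(G \right)} = 0$
$B{\left(2 \right)} 11 \left(-7\right) = 0 \cdot 11 \left(-7\right) = 0 \left(-7\right) = 0$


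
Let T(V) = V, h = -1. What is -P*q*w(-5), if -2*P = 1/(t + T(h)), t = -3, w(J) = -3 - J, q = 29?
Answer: -29/4 ≈ -7.2500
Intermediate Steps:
P = ⅛ (P = -1/(2*(-3 - 1)) = -½/(-4) = -½*(-¼) = ⅛ ≈ 0.12500)
-P*q*w(-5) = -(⅛)*29*(-3 - 1*(-5)) = -29*(-3 + 5)/8 = -29*2/8 = -1*29/4 = -29/4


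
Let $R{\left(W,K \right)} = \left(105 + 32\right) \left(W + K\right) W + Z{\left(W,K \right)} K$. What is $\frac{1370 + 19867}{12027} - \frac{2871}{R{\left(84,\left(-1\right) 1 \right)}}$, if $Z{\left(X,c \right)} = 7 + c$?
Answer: $\frac{2250017881}{1276409474} \approx 1.7628$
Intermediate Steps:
$R{\left(W,K \right)} = K \left(7 + K\right) + W \left(137 K + 137 W\right)$ ($R{\left(W,K \right)} = \left(105 + 32\right) \left(W + K\right) W + \left(7 + K\right) K = 137 \left(K + W\right) W + K \left(7 + K\right) = \left(137 K + 137 W\right) W + K \left(7 + K\right) = W \left(137 K + 137 W\right) + K \left(7 + K\right) = K \left(7 + K\right) + W \left(137 K + 137 W\right)$)
$\frac{1370 + 19867}{12027} - \frac{2871}{R{\left(84,\left(-1\right) 1 \right)}} = \frac{1370 + 19867}{12027} - \frac{2871}{137 \cdot 84^{2} + \left(-1\right) 1 \left(7 - 1\right) + 137 \left(\left(-1\right) 1\right) 84} = 21237 \cdot \frac{1}{12027} - \frac{2871}{137 \cdot 7056 - \left(7 - 1\right) + 137 \left(-1\right) 84} = \frac{7079}{4009} - \frac{2871}{966672 - 6 - 11508} = \frac{7079}{4009} - \frac{2871}{955158} = \frac{7079}{4009} - \frac{957}{318386} = \frac{2250017881}{1276409474}$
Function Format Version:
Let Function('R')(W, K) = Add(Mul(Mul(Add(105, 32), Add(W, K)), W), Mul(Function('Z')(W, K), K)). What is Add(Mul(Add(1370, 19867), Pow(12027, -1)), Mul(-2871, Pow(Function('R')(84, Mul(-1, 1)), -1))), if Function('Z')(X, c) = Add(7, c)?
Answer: Rational(2250017881, 1276409474) ≈ 1.7628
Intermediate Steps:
Function('R')(W, K) = Add(Mul(K, Add(7, K)), Mul(W, Add(Mul(137, K), Mul(137, W)))) (Function('R')(W, K) = Add(Mul(Mul(Add(105, 32), Add(W, K)), W), Mul(Add(7, K), K)) = Add(Mul(Mul(137, Add(K, W)), W), Mul(K, Add(7, K))) = Add(Mul(Add(Mul(137, K), Mul(137, W)), W), Mul(K, Add(7, K))) = Add(Mul(W, Add(Mul(137, K), Mul(137, W))), Mul(K, Add(7, K))) = Add(Mul(K, Add(7, K)), Mul(W, Add(Mul(137, K), Mul(137, W)))))
Add(Mul(Add(1370, 19867), Pow(12027, -1)), Mul(-2871, Pow(Function('R')(84, Mul(-1, 1)), -1))) = Add(Mul(Add(1370, 19867), Pow(12027, -1)), Mul(-2871, Pow(Add(Mul(137, Pow(84, 2)), Mul(Mul(-1, 1), Add(7, Mul(-1, 1))), Mul(137, Mul(-1, 1), 84)), -1))) = Add(Mul(21237, Rational(1, 12027)), Mul(-2871, Pow(Add(Mul(137, 7056), Mul(-1, Add(7, -1)), Mul(137, -1, 84)), -1))) = Add(Rational(7079, 4009), Mul(-2871, Pow(Add(966672, Mul(-1, 6), -11508), -1))) = Add(Rational(7079, 4009), Mul(-2871, Pow(Add(966672, -6, -11508), -1))) = Add(Rational(7079, 4009), Mul(-2871, Pow(955158, -1))) = Add(Rational(7079, 4009), Mul(-2871, Rational(1, 955158))) = Add(Rational(7079, 4009), Rational(-957, 318386)) = Rational(2250017881, 1276409474)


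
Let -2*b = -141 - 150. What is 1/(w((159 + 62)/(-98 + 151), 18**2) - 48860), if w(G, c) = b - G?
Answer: -106/5164179 ≈ -2.0526e-5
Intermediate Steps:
b = 291/2 (b = -(-141 - 150)/2 = -1/2*(-291) = 291/2 ≈ 145.50)
w(G, c) = 291/2 - G
1/(w((159 + 62)/(-98 + 151), 18**2) - 48860) = 1/((291/2 - (159 + 62)/(-98 + 151)) - 48860) = 1/((291/2 - 221/53) - 48860) = 1/(14981/106 - 48860) = 1/(-5164179/106) = -106/5164179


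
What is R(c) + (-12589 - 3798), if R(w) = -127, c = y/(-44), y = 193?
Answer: -16514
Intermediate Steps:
c = -193/44 (c = 193/(-44) = 193*(-1/44) = -193/44 ≈ -4.3864)
R(c) + (-12589 - 3798) = -127 + (-12589 - 3798) = -127 - 16387 = -16514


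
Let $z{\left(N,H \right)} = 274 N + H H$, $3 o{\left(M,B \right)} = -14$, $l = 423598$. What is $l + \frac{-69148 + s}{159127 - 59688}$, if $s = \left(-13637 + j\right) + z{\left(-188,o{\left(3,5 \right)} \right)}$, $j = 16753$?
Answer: $\frac{379098395998}{894951} \approx 4.236 \cdot 10^{5}$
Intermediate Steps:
$o{\left(M,B \right)} = - \frac{14}{3}$ ($o{\left(M,B \right)} = \frac{1}{3} \left(-14\right) = - \frac{14}{3}$)
$z{\left(N,H \right)} = H^{2} + 274 N$ ($z{\left(N,H \right)} = 274 N + H^{2} = H^{2} + 274 N$)
$s = - \frac{435368}{9}$ ($s = \left(-13637 + 16753\right) + \left(\left(- \frac{14}{3}\right)^{2} + 274 \left(-188\right)\right) = 3116 + \left(\frac{196}{9} - 51512\right) = 3116 - \frac{463412}{9} = - \frac{435368}{9} \approx -48374.0$)
$l + \frac{-69148 + s}{159127 - 59688} = 423598 + \frac{-69148 - \frac{435368}{9}}{159127 - 59688} = 423598 - \frac{1057700}{9 \cdot 99439} = 423598 - \frac{1057700}{894951} = \frac{379098395998}{894951}$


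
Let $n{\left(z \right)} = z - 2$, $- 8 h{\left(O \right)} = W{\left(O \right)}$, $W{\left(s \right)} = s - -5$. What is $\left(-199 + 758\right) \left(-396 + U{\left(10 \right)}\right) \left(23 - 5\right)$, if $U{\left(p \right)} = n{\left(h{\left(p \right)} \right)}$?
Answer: $- \frac{16094169}{4} \approx -4.0235 \cdot 10^{6}$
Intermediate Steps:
$W{\left(s \right)} = 5 + s$ ($W{\left(s \right)} = s + 5 = 5 + s$)
$h{\left(O \right)} = - \frac{5}{8} - \frac{O}{8}$ ($h{\left(O \right)} = - \frac{5 + O}{8} = - \frac{5}{8} - \frac{O}{8}$)
$n{\left(z \right)} = -2 + z$
$U{\left(p \right)} = - \frac{21}{8} - \frac{p}{8}$ ($U{\left(p \right)} = -2 - \left(\frac{5}{8} + \frac{p}{8}\right) = - \frac{21}{8} - \frac{p}{8}$)
$\left(-199 + 758\right) \left(-396 + U{\left(10 \right)}\right) \left(23 - 5\right) = \left(-199 + 758\right) \left(-396 - \frac{31}{8}\right) \left(23 - 5\right) = 559 \left(-396 - \frac{31}{8}\right) 18 = 559 \left(- \frac{3199}{8}\right) 18 = \left(- \frac{1788241}{8}\right) 18 = - \frac{16094169}{4}$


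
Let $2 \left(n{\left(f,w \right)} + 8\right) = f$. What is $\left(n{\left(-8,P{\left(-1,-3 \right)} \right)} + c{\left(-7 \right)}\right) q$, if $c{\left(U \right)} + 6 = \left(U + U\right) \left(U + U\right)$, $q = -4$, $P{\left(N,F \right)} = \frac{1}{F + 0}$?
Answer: $-712$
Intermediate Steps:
$P{\left(N,F \right)} = \frac{1}{F}$
$n{\left(f,w \right)} = -8 + \frac{f}{2}$
$c{\left(U \right)} = -6 + 4 U^{2}$ ($c{\left(U \right)} = -6 + \left(U + U\right) \left(U + U\right) = -6 + 2 U 2 U = -6 + 4 U^{2}$)
$\left(n{\left(-8,P{\left(-1,-3 \right)} \right)} + c{\left(-7 \right)}\right) q = \left(\left(-8 + \frac{1}{2} \left(-8\right)\right) - \left(6 - 4 \left(-7\right)^{2}\right)\right) \left(-4\right) = \left(\left(-8 - 4\right) + \left(-6 + 4 \cdot 49\right)\right) \left(-4\right) = \left(-12 + \left(-6 + 196\right)\right) \left(-4\right) = \left(-12 + 190\right) \left(-4\right) = 178 \left(-4\right) = -712$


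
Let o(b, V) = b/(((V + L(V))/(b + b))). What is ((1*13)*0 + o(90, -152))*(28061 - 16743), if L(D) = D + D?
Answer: -7639650/19 ≈ -4.0209e+5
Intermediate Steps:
L(D) = 2*D
o(b, V) = 2*b**2/(3*V) (o(b, V) = b/(((V + 2*V)/(b + b))) = b/(((3*V)/((2*b)))) = b/(((3*V)*(1/(2*b)))) = b/((3*V/(2*b))) = b*(2*b/(3*V)) = 2*b**2/(3*V))
((1*13)*0 + o(90, -152))*(28061 - 16743) = ((1*13)*0 + (2/3)*90**2/(-152))*(28061 - 16743) = (13*0 + (2/3)*(-1/152)*8100)*11318 = (0 - 675/19)*11318 = -675/19*11318 = -7639650/19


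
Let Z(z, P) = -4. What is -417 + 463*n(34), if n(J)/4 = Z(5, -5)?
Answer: -7825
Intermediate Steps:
n(J) = -16 (n(J) = 4*(-4) = -16)
-417 + 463*n(34) = -417 + 463*(-16) = -417 - 7408 = -7825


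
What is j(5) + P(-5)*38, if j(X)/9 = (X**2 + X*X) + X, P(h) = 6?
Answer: 723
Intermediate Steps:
j(X) = 9*X + 18*X**2 (j(X) = 9*((X**2 + X*X) + X) = 9*((X**2 + X**2) + X) = 9*(2*X**2 + X) = 9*(X + 2*X**2) = 9*X + 18*X**2)
j(5) + P(-5)*38 = 9*5*(1 + 2*5) + 6*38 = 9*5*(1 + 10) + 228 = 9*5*11 + 228 = 495 + 228 = 723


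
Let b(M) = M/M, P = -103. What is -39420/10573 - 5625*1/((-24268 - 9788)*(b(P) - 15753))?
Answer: -2349658098685/630209670464 ≈ -3.7284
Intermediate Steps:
b(M) = 1
-39420/10573 - 5625*1/((-24268 - 9788)*(b(P) - 15753)) = -39420/10573 - 5625*1/((1 - 15753)*(-24268 - 9788)) = -39420*1/10573 - 5625/((-34056*(-15752))) = -39420/10573 - 5625/536450112 = -39420/10573 - 5625*1/536450112 = -39420/10573 - 625/59605568 = -2349658098685/630209670464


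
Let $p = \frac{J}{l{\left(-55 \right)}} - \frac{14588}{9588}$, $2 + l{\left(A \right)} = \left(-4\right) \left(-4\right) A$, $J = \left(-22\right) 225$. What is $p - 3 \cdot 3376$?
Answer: $- \frac{1189083512}{117453} \approx -10124.0$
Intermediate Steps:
$J = -4950$
$l{\left(A \right)} = -2 + 16 A$ ($l{\left(A \right)} = -2 + \left(-4\right) \left(-4\right) A = -2 + 16 A$)
$p = \frac{480472}{117453}$ ($p = - \frac{4950}{-2 + 16 \left(-55\right)} - \frac{14588}{9588} = - \frac{4950}{-2 - 880} - \frac{3647}{2397} = - \frac{4950}{-882} - \frac{3647}{2397} = \left(-4950\right) \left(- \frac{1}{882}\right) - \frac{3647}{2397} = \frac{275}{49} - \frac{3647}{2397} = \frac{480472}{117453} \approx 4.0908$)
$p - 3 \cdot 3376 = \frac{480472}{117453} - 3 \cdot 3376 = \frac{480472}{117453} - 10128 = - \frac{1189083512}{117453}$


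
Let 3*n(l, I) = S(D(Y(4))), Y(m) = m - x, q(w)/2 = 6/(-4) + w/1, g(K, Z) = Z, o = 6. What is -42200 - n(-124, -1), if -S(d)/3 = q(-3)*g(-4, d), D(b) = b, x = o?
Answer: -42182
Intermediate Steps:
x = 6
q(w) = -3 + 2*w (q(w) = 2*(6/(-4) + w/1) = 2*(6*(-1/4) + w*1) = 2*(-3/2 + w) = -3 + 2*w)
Y(m) = -6 + m (Y(m) = m - 1*6 = m - 6 = -6 + m)
S(d) = 27*d (S(d) = -3*(-3 + 2*(-3))*d = -3*(-3 - 6)*d = -(-27)*d = 27*d)
n(l, I) = -18 (n(l, I) = (27*(-6 + 4))/3 = (27*(-2))/3 = (1/3)*(-54) = -18)
-42200 - n(-124, -1) = -42200 - 1*(-18) = -42200 + 18 = -42182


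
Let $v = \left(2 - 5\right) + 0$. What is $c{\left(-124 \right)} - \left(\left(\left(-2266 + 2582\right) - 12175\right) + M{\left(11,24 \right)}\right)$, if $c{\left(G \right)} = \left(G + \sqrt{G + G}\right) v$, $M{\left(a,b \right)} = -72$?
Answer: $12303 - 6 i \sqrt{62} \approx 12303.0 - 47.244 i$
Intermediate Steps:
$v = -3$ ($v = -3 + 0 = -3$)
$c{\left(G \right)} = - 3 G - 3 \sqrt{2} \sqrt{G}$ ($c{\left(G \right)} = \left(G + \sqrt{G + G}\right) \left(-3\right) = \left(G + \sqrt{2 G}\right) \left(-3\right) = \left(G + \sqrt{2} \sqrt{G}\right) \left(-3\right) = - 3 G - 3 \sqrt{2} \sqrt{G}$)
$c{\left(-124 \right)} - \left(\left(\left(-2266 + 2582\right) - 12175\right) + M{\left(11,24 \right)}\right) = \left(\left(-3\right) \left(-124\right) - 3 \sqrt{2} \sqrt{-124}\right) - \left(\left(\left(-2266 + 2582\right) - 12175\right) - 72\right) = \left(372 - 3 \sqrt{2} \cdot 2 i \sqrt{31}\right) - \left(\left(316 - 12175\right) - 72\right) = \left(372 - 6 i \sqrt{62}\right) - \left(-11859 - 72\right) = \left(372 - 6 i \sqrt{62}\right) - -11931 = \left(372 - 6 i \sqrt{62}\right) + 11931 = 12303 - 6 i \sqrt{62}$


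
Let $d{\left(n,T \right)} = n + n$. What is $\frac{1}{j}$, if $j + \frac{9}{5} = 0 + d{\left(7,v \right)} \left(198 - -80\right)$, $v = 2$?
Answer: $\frac{5}{19451} \approx 0.00025706$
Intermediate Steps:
$d{\left(n,T \right)} = 2 n$
$j = \frac{19451}{5}$ ($j = - \frac{9}{5} + \left(0 + 2 \cdot 7 \left(198 - -80\right)\right) = - \frac{9}{5} + \left(0 + 14 \left(198 + 80\right)\right) = - \frac{9}{5} + \left(0 + 14 \cdot 278\right) = - \frac{9}{5} + \left(0 + 3892\right) = - \frac{9}{5} + 3892 = \frac{19451}{5} \approx 3890.2$)
$\frac{1}{j} = \frac{1}{\frac{19451}{5}} = \frac{5}{19451}$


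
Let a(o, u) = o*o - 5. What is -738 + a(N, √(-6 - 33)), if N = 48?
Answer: 1561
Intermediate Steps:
a(o, u) = -5 + o² (a(o, u) = o² - 5 = -5 + o²)
-738 + a(N, √(-6 - 33)) = -738 + (-5 + 48²) = -738 + (-5 + 2304) = -738 + 2299 = 1561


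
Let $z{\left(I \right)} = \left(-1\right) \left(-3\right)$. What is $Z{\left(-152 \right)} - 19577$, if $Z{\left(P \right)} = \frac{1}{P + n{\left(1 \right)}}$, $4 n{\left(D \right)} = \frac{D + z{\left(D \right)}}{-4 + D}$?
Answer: $- \frac{8946692}{457} \approx -19577.0$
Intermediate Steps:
$z{\left(I \right)} = 3$
$n{\left(D \right)} = \frac{3 + D}{4 \left(-4 + D\right)}$ ($n{\left(D \right)} = \frac{\left(D + 3\right) \frac{1}{-4 + D}}{4} = \frac{\left(3 + D\right) \frac{1}{-4 + D}}{4} = \frac{\frac{1}{-4 + D} \left(3 + D\right)}{4} = \frac{3 + D}{4 \left(-4 + D\right)}$)
$Z{\left(P \right)} = \frac{1}{- \frac{1}{3} + P}$ ($Z{\left(P \right)} = \frac{1}{P + \frac{3 + 1}{4 \left(-4 + 1\right)}} = \frac{1}{P + \frac{1}{4} \frac{1}{-3} \cdot 4} = \frac{1}{P + \frac{1}{4} \left(- \frac{1}{3}\right) 4} = \frac{1}{P - \frac{1}{3}} = \frac{1}{- \frac{1}{3} + P}$)
$Z{\left(-152 \right)} - 19577 = \frac{3}{-1 + 3 \left(-152\right)} - 19577 = \frac{3}{-1 - 456} - 19577 = \frac{3}{-457} - 19577 = 3 \left(- \frac{1}{457}\right) - 19577 = - \frac{3}{457} - 19577 = - \frac{8946692}{457}$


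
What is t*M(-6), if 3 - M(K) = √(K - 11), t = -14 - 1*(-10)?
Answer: -12 + 4*I*√17 ≈ -12.0 + 16.492*I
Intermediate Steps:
t = -4 (t = -14 + 10 = -4)
M(K) = 3 - √(-11 + K) (M(K) = 3 - √(K - 11) = 3 - √(-11 + K))
t*M(-6) = -4*(3 - √(-11 - 6)) = -4*(3 - √(-17)) = -4*(3 - I*√17) = -12 + 4*I*√17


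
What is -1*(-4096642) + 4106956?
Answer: 8203598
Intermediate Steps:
-1*(-4096642) + 4106956 = 4096642 + 4106956 = 8203598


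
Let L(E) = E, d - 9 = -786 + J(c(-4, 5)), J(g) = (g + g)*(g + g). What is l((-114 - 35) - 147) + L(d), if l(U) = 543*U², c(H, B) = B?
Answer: 47574811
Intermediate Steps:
J(g) = 4*g² (J(g) = (2*g)*(2*g) = 4*g²)
d = -677 (d = 9 + (-786 + 4*5²) = 9 + (-786 + 4*25) = 9 + (-786 + 100) = 9 - 686 = -677)
l((-114 - 35) - 147) + L(d) = 543*((-114 - 35) - 147)² - 677 = 543*(-149 - 147)² - 677 = 543*(-296)² - 677 = 543*87616 - 677 = 47575488 - 677 = 47574811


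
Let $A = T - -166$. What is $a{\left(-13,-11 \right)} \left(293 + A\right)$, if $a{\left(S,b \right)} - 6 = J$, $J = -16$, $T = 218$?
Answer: $-6770$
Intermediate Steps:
$a{\left(S,b \right)} = -10$ ($a{\left(S,b \right)} = 6 - 16 = -10$)
$A = 384$ ($A = 218 - -166 = 218 + 166 = 384$)
$a{\left(-13,-11 \right)} \left(293 + A\right) = - 10 \left(293 + 384\right) = \left(-10\right) 677 = -6770$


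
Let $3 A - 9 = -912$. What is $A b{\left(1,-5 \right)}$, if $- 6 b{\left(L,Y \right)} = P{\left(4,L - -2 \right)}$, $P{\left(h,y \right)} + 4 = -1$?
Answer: $- \frac{1505}{6} \approx -250.83$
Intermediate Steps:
$P{\left(h,y \right)} = -5$ ($P{\left(h,y \right)} = -4 - 1 = -5$)
$b{\left(L,Y \right)} = \frac{5}{6}$ ($b{\left(L,Y \right)} = \left(- \frac{1}{6}\right) \left(-5\right) = \frac{5}{6}$)
$A = -301$ ($A = 3 + \frac{1}{3} \left(-912\right) = 3 - 304 = -301$)
$A b{\left(1,-5 \right)} = \left(-301\right) \frac{5}{6} = - \frac{1505}{6}$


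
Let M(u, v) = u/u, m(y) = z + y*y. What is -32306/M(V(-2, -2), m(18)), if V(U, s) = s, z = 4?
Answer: -32306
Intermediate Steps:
m(y) = 4 + y**2 (m(y) = 4 + y*y = 4 + y**2)
M(u, v) = 1
-32306/M(V(-2, -2), m(18)) = -32306/1 = -32306*1 = -32306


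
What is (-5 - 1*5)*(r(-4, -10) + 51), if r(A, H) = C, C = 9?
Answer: -600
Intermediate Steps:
r(A, H) = 9
(-5 - 1*5)*(r(-4, -10) + 51) = (-5 - 1*5)*(9 + 51) = (-5 - 5)*60 = -10*60 = -600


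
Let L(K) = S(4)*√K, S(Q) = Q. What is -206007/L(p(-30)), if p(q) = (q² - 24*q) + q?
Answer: -68669*√1590/2120 ≈ -1291.6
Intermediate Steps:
p(q) = q² - 23*q
L(K) = 4*√K
-206007/L(p(-30)) = -206007*√1590/6360 = -68669*√1590/2120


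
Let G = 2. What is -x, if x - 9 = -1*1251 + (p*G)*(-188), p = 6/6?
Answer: 1618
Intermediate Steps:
p = 1 (p = 6*(⅙) = 1)
x = -1618 (x = 9 + (-1*1251 + (1*2)*(-188)) = 9 + (-1251 + 2*(-188)) = 9 + (-1251 - 376) = 9 - 1627 = -1618)
-x = -1*(-1618) = 1618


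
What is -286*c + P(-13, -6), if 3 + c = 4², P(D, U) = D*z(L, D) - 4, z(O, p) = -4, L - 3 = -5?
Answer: -3670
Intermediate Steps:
L = -2 (L = 3 - 5 = -2)
P(D, U) = -4 - 4*D (P(D, U) = D*(-4) - 4 = -4*D - 4 = -4 - 4*D)
c = 13 (c = -3 + 4² = -3 + 16 = 13)
-286*c + P(-13, -6) = -286*13 + (-4 - 4*(-13)) = -3718 + (-4 + 52) = -3718 + 48 = -3670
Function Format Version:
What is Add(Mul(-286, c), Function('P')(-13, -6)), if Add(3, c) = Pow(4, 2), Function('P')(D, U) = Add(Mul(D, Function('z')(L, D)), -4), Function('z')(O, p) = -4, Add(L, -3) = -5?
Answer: -3670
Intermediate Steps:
L = -2 (L = Add(3, -5) = -2)
Function('P')(D, U) = Add(-4, Mul(-4, D)) (Function('P')(D, U) = Add(Mul(D, -4), -4) = Add(Mul(-4, D), -4) = Add(-4, Mul(-4, D)))
c = 13 (c = Add(-3, Pow(4, 2)) = Add(-3, 16) = 13)
Add(Mul(-286, c), Function('P')(-13, -6)) = Add(Mul(-286, 13), Add(-4, Mul(-4, -13))) = Add(-3718, Add(-4, 52)) = Add(-3718, 48) = -3670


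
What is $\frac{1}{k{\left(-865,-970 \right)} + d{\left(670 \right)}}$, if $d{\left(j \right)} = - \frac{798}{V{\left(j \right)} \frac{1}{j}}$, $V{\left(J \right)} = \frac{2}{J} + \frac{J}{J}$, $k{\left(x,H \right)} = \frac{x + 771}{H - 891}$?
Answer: $- \frac{7444}{3968163399} \approx -1.8759 \cdot 10^{-6}$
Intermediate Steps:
$k{\left(x,H \right)} = \frac{771 + x}{-891 + H}$
$V{\left(J \right)} = 1 + \frac{2}{J}$ ($V{\left(J \right)} = \frac{2}{J} + 1 = 1 + \frac{2}{J}$)
$d{\left(j \right)} = - \frac{798 j^{2}}{2 + j}$ ($d{\left(j \right)} = - \frac{798}{\frac{2 + j}{j} \frac{1}{j}} = - \frac{798}{\frac{1}{j^{2}} \left(2 + j\right)} = - 798 \frac{j^{2}}{2 + j} = - \frac{798 j^{2}}{2 + j}$)
$\frac{1}{k{\left(-865,-970 \right)} + d{\left(670 \right)}} = \frac{1}{\frac{771 - 865}{-891 - 970} - \frac{798 \cdot 670^{2}}{2 + 670}} = \frac{1}{\frac{1}{-1861} \left(-94\right) - \frac{358222200}{672}} = \frac{1}{\left(- \frac{1}{1861}\right) \left(-94\right) - 358222200 \cdot \frac{1}{672}} = \frac{1}{\frac{94}{1861} - \frac{2132275}{4}} = \frac{1}{- \frac{3968163399}{7444}} = - \frac{7444}{3968163399}$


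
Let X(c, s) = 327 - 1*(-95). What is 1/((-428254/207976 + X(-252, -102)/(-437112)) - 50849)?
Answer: -1420450083/72231392563097 ≈ -1.9665e-5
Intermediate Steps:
X(c, s) = 422 (X(c, s) = 327 + 95 = 422)
1/((-428254/207976 + X(-252, -102)/(-437112)) - 50849) = 1/((-428254/207976 + 422/(-437112)) - 50849) = 1/((-428254*1/207976 + 422*(-1/437112)) - 50849) = 1/((-214127/103988 - 211/218556) - 50849) = 1/(-2926292630/1420450083 - 50849) = 1/(-72231392563097/1420450083) = -1420450083/72231392563097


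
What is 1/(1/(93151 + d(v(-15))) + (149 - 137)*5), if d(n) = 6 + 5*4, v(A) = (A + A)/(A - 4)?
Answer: 93177/5590621 ≈ 0.016667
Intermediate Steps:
v(A) = 2*A/(-4 + A) (v(A) = (2*A)/(-4 + A) = 2*A/(-4 + A))
d(n) = 26 (d(n) = 6 + 20 = 26)
1/(1/(93151 + d(v(-15))) + (149 - 137)*5) = 1/(1/(93151 + 26) + (149 - 137)*5) = 1/(1/93177 + 12*5) = 1/(1/93177 + 60) = 1/(5590621/93177) = 93177/5590621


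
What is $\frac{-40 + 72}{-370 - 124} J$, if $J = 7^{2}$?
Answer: $- \frac{784}{247} \approx -3.1741$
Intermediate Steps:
$J = 49$
$\frac{-40 + 72}{-370 - 124} J = \frac{-40 + 72}{-370 - 124} \cdot 49 = \frac{32}{-494} \cdot 49 = 32 \left(- \frac{1}{494}\right) 49 = \left(- \frac{16}{247}\right) 49 = - \frac{784}{247}$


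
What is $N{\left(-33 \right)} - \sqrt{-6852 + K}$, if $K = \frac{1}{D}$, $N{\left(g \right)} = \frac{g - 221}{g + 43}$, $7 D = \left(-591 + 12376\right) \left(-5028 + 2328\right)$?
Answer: $- \frac{127}{5} - \frac{i \sqrt{7708352151217485}}{1060650} \approx -25.4 - 82.777 i$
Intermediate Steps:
$D = - \frac{31819500}{7}$ ($D = \frac{\left(-591 + 12376\right) \left(-5028 + 2328\right)}{7} = \frac{11785 \left(-2700\right)}{7} = \frac{1}{7} \left(-31819500\right) = - \frac{31819500}{7} \approx -4.5456 \cdot 10^{6}$)
$N{\left(g \right)} = \frac{-221 + g}{43 + g}$
$K = - \frac{7}{31819500}$ ($K = \frac{1}{- \frac{31819500}{7}} = - \frac{7}{31819500} \approx -2.1999 \cdot 10^{-7}$)
$N{\left(-33 \right)} - \sqrt{-6852 + K} = \frac{-221 - 33}{43 - 33} - \sqrt{-6852 - \frac{7}{31819500}} = \frac{1}{10} \left(-254\right) - \sqrt{- \frac{218027214007}{31819500}} = \frac{1}{10} \left(-254\right) - \frac{i \sqrt{7708352151217485}}{1060650} = - \frac{127}{5} - \frac{i \sqrt{7708352151217485}}{1060650}$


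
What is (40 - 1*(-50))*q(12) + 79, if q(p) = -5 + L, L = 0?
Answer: -371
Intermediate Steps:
q(p) = -5 (q(p) = -5 + 0 = -5)
(40 - 1*(-50))*q(12) + 79 = (40 - 1*(-50))*(-5) + 79 = (40 + 50)*(-5) + 79 = 90*(-5) + 79 = -450 + 79 = -371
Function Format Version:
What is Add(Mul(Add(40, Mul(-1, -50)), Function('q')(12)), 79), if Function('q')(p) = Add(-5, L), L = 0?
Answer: -371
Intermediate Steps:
Function('q')(p) = -5 (Function('q')(p) = Add(-5, 0) = -5)
Add(Mul(Add(40, Mul(-1, -50)), Function('q')(12)), 79) = Add(Mul(Add(40, Mul(-1, -50)), -5), 79) = Add(Mul(Add(40, 50), -5), 79) = Add(Mul(90, -5), 79) = Add(-450, 79) = -371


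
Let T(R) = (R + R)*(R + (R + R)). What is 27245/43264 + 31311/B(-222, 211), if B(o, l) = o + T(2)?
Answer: -74958033/475904 ≈ -157.51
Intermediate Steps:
T(R) = 6*R**2 (T(R) = (2*R)*(R + 2*R) = (2*R)*(3*R) = 6*R**2)
B(o, l) = 24 + o (B(o, l) = o + 6*2**2 = o + 6*4 = o + 24 = 24 + o)
27245/43264 + 31311/B(-222, 211) = 27245/43264 + 31311/(24 - 222) = 27245*(1/43264) + 31311/(-198) = 27245/43264 + 31311*(-1/198) = 27245/43264 - 3479/22 = -74958033/475904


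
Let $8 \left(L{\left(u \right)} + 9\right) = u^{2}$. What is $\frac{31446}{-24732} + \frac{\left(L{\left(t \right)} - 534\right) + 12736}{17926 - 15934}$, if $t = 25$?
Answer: $\frac{17840669}{3649344} \approx 4.8887$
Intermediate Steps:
$L{\left(u \right)} = -9 + \frac{u^{2}}{8}$
$\frac{31446}{-24732} + \frac{\left(L{\left(t \right)} - 534\right) + 12736}{17926 - 15934} = \frac{31446}{-24732} + \frac{\left(\left(-9 + \frac{25^{2}}{8}\right) - 534\right) + 12736}{17926 - 15934} = 31446 \left(- \frac{1}{24732}\right) + \frac{\left(\left(-9 + \frac{1}{8} \cdot 625\right) - 534\right) + 12736}{1992} = - \frac{1747}{1374} + \left(\left(\left(-9 + \frac{625}{8}\right) - 534\right) + 12736\right) \frac{1}{1992} = - \frac{1747}{1374} + \left(\left(\frac{553}{8} - 534\right) + 12736\right) \frac{1}{1992} = - \frac{1747}{1374} + \left(- \frac{3719}{8} + 12736\right) \frac{1}{1992} = - \frac{1747}{1374} + \frac{98169}{8} \cdot \frac{1}{1992} = - \frac{1747}{1374} + \frac{32723}{5312} = \frac{17840669}{3649344}$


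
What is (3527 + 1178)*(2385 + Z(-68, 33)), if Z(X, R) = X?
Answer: 10901485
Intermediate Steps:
(3527 + 1178)*(2385 + Z(-68, 33)) = (3527 + 1178)*(2385 - 68) = 4705*2317 = 10901485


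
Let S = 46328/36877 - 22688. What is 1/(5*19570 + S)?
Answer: 36877/2771795402 ≈ 1.3304e-5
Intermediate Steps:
S = -836619048/36877 (S = 46328*(1/36877) - 22688 = 46328/36877 - 22688 = -836619048/36877 ≈ -22687.)
1/(5*19570 + S) = 1/(5*19570 - 836619048/36877) = 1/(97850 - 836619048/36877) = 1/(2771795402/36877) = 36877/2771795402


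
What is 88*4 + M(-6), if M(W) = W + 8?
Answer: 354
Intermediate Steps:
M(W) = 8 + W
88*4 + M(-6) = 88*4 + (8 - 6) = 352 + 2 = 354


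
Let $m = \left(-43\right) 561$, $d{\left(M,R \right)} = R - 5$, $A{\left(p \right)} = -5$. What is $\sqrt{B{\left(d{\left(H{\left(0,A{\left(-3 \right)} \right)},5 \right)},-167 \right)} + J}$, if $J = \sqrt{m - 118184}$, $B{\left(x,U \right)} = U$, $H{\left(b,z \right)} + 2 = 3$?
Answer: $\sqrt{-167 + i \sqrt{142307}} \approx 11.08 + 17.023 i$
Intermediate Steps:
$H{\left(b,z \right)} = 1$ ($H{\left(b,z \right)} = -2 + 3 = 1$)
$d{\left(M,R \right)} = -5 + R$
$m = -24123$
$J = i \sqrt{142307}$ ($J = \sqrt{-24123 - 118184} = \sqrt{-142307} = i \sqrt{142307} \approx 377.24 i$)
$\sqrt{B{\left(d{\left(H{\left(0,A{\left(-3 \right)} \right)},5 \right)},-167 \right)} + J} = \sqrt{-167 + i \sqrt{142307}}$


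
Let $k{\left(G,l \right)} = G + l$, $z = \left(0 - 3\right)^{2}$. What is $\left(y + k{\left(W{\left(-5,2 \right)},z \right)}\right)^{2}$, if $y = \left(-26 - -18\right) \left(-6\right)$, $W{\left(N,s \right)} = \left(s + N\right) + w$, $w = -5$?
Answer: $2401$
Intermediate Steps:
$W{\left(N,s \right)} = -5 + N + s$ ($W{\left(N,s \right)} = \left(s + N\right) - 5 = \left(N + s\right) - 5 = -5 + N + s$)
$z = 9$ ($z = \left(-3\right)^{2} = 9$)
$y = 48$ ($y = \left(-26 + 18\right) \left(-6\right) = \left(-8\right) \left(-6\right) = 48$)
$\left(y + k{\left(W{\left(-5,2 \right)},z \right)}\right)^{2} = \left(48 + \left(\left(-5 - 5 + 2\right) + 9\right)\right)^{2} = \left(48 + \left(-8 + 9\right)\right)^{2} = \left(48 + 1\right)^{2} = 49^{2} = 2401$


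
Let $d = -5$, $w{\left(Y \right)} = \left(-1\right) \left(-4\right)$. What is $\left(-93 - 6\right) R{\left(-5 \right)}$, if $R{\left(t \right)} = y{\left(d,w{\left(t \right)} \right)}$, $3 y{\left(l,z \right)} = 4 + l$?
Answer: $33$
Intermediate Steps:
$w{\left(Y \right)} = 4$
$y{\left(l,z \right)} = \frac{4}{3} + \frac{l}{3}$ ($y{\left(l,z \right)} = \frac{4 + l}{3} = \frac{4}{3} + \frac{l}{3}$)
$R{\left(t \right)} = - \frac{1}{3}$ ($R{\left(t \right)} = \frac{4}{3} + \frac{1}{3} \left(-5\right) = \frac{4}{3} - \frac{5}{3} = - \frac{1}{3}$)
$\left(-93 - 6\right) R{\left(-5 \right)} = \left(-93 - 6\right) \left(- \frac{1}{3}\right) = \left(-99\right) \left(- \frac{1}{3}\right) = 33$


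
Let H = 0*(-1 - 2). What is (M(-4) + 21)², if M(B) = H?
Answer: 441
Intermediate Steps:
H = 0 (H = 0*(-3) = 0)
M(B) = 0
(M(-4) + 21)² = (0 + 21)² = 21² = 441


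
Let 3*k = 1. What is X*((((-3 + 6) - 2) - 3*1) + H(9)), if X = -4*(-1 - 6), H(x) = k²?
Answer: -476/9 ≈ -52.889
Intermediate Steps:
k = ⅓ (k = (⅓)*1 = ⅓ ≈ 0.33333)
H(x) = ⅑ (H(x) = (⅓)² = ⅑)
X = 28 (X = -4*(-7) = 28)
X*((((-3 + 6) - 2) - 3*1) + H(9)) = 28*((((-3 + 6) - 2) - 3*1) + ⅑) = 28*(((3 - 2) - 3) + ⅑) = 28*((1 - 3) + ⅑) = 28*(-2 + ⅑) = 28*(-17/9) = -476/9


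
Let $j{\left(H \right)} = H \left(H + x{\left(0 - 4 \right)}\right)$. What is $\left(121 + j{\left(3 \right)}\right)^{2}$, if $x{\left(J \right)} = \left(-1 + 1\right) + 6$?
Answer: $21904$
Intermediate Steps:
$x{\left(J \right)} = 6$ ($x{\left(J \right)} = 0 + 6 = 6$)
$j{\left(H \right)} = H \left(6 + H\right)$ ($j{\left(H \right)} = H \left(H + 6\right) = H \left(6 + H\right)$)
$\left(121 + j{\left(3 \right)}\right)^{2} = \left(121 + 3 \left(6 + 3\right)\right)^{2} = \left(121 + 3 \cdot 9\right)^{2} = \left(121 + 27\right)^{2} = 148^{2} = 21904$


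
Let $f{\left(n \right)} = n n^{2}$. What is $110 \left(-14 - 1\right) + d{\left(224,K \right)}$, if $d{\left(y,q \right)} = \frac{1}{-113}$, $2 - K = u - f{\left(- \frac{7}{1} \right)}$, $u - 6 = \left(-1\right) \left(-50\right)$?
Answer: $- \frac{186451}{113} \approx -1650.0$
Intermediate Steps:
$f{\left(n \right)} = n^{3}$
$u = 56$ ($u = 6 - -50 = 6 + 50 = 56$)
$K = -397$ ($K = 2 - \left(56 - \left(- \frac{7}{1}\right)^{3}\right) = 2 - \left(56 - \left(\left(-7\right) 1\right)^{3}\right) = 2 - \left(56 - \left(-7\right)^{3}\right) = 2 - \left(56 - -343\right) = 2 - \left(56 + 343\right) = 2 - 399 = -397$)
$d{\left(y,q \right)} = - \frac{1}{113}$
$110 \left(-14 - 1\right) + d{\left(224,K \right)} = 110 \left(-14 - 1\right) - \frac{1}{113} = 110 \left(-15\right) - \frac{1}{113} = -1650 - \frac{1}{113} = - \frac{186451}{113}$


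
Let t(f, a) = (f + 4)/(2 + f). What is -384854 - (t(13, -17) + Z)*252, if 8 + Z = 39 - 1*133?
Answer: -1797178/5 ≈ -3.5944e+5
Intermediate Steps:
t(f, a) = (4 + f)/(2 + f)
Z = -102 (Z = -8 + (39 - 1*133) = -8 + (39 - 133) = -8 - 94 = -102)
-384854 - (t(13, -17) + Z)*252 = -384854 - ((4 + 13)/(2 + 13) - 102)*252 = -384854 - (17/15 - 102)*252 = -384854 - (-1513)*252/15 = -384854 - 1*(-127092/5) = -384854 + 127092/5 = -1797178/5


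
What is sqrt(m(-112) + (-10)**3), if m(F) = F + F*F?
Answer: 2*sqrt(2858) ≈ 106.92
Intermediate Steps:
m(F) = F + F**2
sqrt(m(-112) + (-10)**3) = sqrt(-112*(1 - 112) + (-10)**3) = sqrt(-112*(-111) - 1000) = sqrt(12432 - 1000) = sqrt(11432) = 2*sqrt(2858)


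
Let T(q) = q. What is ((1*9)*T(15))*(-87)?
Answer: -11745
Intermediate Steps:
((1*9)*T(15))*(-87) = ((1*9)*15)*(-87) = (9*15)*(-87) = 135*(-87) = -11745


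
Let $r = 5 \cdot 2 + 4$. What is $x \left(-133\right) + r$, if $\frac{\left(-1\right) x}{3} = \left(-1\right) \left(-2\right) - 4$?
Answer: $-784$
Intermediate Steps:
$x = 6$ ($x = - 3 \left(\left(-1\right) \left(-2\right) - 4\right) = - 3 \left(2 - 4\right) = \left(-3\right) \left(-2\right) = 6$)
$r = 14$ ($r = 10 + 4 = 14$)
$x \left(-133\right) + r = 6 \left(-133\right) + 14 = -798 + 14 = -784$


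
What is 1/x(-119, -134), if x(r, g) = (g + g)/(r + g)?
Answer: 253/268 ≈ 0.94403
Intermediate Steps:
x(r, g) = 2*g/(g + r) (x(r, g) = (2*g)/(g + r) = 2*g/(g + r))
1/x(-119, -134) = 1/(2*(-134)/(-134 - 119)) = 1/(2*(-134)/(-253)) = 1/(2*(-134)*(-1/253)) = 1/(268/253) = 253/268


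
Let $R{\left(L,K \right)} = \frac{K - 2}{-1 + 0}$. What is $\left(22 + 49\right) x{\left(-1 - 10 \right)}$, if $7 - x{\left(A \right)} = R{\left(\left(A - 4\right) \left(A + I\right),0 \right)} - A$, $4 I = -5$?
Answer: $-426$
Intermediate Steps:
$I = - \frac{5}{4}$ ($I = \frac{1}{4} \left(-5\right) = - \frac{5}{4} \approx -1.25$)
$R{\left(L,K \right)} = 2 - K$ ($R{\left(L,K \right)} = \frac{-2 + K}{-1} = \left(-2 + K\right) \left(-1\right) = 2 - K$)
$x{\left(A \right)} = 5 + A$ ($x{\left(A \right)} = 7 - \left(\left(2 - 0\right) - A\right) = 7 - \left(\left(2 + 0\right) - A\right) = 7 - \left(2 - A\right) = 7 + \left(-2 + A\right) = 5 + A$)
$\left(22 + 49\right) x{\left(-1 - 10 \right)} = \left(22 + 49\right) \left(5 - 11\right) = 71 \left(5 - 11\right) = 71 \left(-6\right) = -426$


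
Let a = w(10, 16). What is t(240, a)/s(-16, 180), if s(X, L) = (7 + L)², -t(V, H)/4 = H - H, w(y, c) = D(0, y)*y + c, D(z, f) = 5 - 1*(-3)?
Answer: 0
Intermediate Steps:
D(z, f) = 8 (D(z, f) = 5 + 3 = 8)
w(y, c) = c + 8*y (w(y, c) = 8*y + c = c + 8*y)
a = 96 (a = 16 + 8*10 = 16 + 80 = 96)
t(V, H) = 0 (t(V, H) = -4*(H - H) = -4*0 = 0)
t(240, a)/s(-16, 180) = 0/((7 + 180)²) = 0/(187²) = 0/34969 = 0*(1/34969) = 0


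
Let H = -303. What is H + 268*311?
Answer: 83045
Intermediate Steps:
H + 268*311 = -303 + 268*311 = -303 + 83348 = 83045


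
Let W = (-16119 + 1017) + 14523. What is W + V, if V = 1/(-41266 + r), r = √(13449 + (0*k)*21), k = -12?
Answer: -985961370019/1702869307 - √13449/1702869307 ≈ -579.00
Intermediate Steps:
r = √13449 (r = √(13449 + (0*(-12))*21) = √(13449 + 0*21) = √(13449 + 0) = √13449 ≈ 115.97)
V = 1/(-41266 + √13449) ≈ -2.4301e-5
W = -579 (W = -15102 + 14523 = -579)
W + V = -579 + (-41266/1702869307 - √13449/1702869307) = -985961370019/1702869307 - √13449/1702869307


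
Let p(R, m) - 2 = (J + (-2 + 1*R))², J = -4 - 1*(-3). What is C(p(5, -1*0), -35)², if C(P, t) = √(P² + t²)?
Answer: 1261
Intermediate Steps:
J = -1 (J = -4 + 3 = -1)
p(R, m) = 2 + (-3 + R)² (p(R, m) = 2 + (-1 + (-2 + 1*R))² = 2 + (-1 + (-2 + R))² = 2 + (-3 + R)²)
C(p(5, -1*0), -35)² = (√((2 + (-3 + 5)²)² + (-35)²))² = (√((2 + 2²)² + 1225))² = (√((2 + 4)² + 1225))² = (√(6² + 1225))² = (√(36 + 1225))² = (√1261)² = 1261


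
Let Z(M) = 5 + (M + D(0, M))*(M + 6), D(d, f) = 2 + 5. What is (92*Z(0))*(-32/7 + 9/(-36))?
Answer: -145935/7 ≈ -20848.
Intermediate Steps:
D(d, f) = 7
Z(M) = 5 + (6 + M)*(7 + M) (Z(M) = 5 + (M + 7)*(M + 6) = 5 + (7 + M)*(6 + M) = 5 + (6 + M)*(7 + M))
(92*Z(0))*(-32/7 + 9/(-36)) = (92*(47 + 0² + 13*0))*(-32/7 + 9/(-36)) = (92*(47 + 0 + 0))*(-32*⅐ + 9*(-1/36)) = (92*47)*(-32/7 - ¼) = 4324*(-135/28) = -145935/7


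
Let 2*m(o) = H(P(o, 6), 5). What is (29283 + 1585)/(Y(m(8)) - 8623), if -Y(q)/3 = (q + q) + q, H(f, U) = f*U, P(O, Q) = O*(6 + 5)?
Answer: -30868/10603 ≈ -2.9113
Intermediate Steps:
P(O, Q) = 11*O (P(O, Q) = O*11 = 11*O)
H(f, U) = U*f
m(o) = 55*o/2 (m(o) = (5*(11*o))/2 = (55*o)/2 = 55*o/2)
Y(q) = -9*q (Y(q) = -3*((q + q) + q) = -3*(2*q + q) = -9*q)
(29283 + 1585)/(Y(m(8)) - 8623) = (29283 + 1585)/(-495*8/2 - 8623) = 30868/(-9*220 - 8623) = 30868/(-1980 - 8623) = 30868/(-10603) = 30868*(-1/10603) = -30868/10603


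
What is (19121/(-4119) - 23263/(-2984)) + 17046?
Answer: 209552785649/12291096 ≈ 17049.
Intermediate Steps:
(19121/(-4119) - 23263/(-2984)) + 17046 = (19121*(-1/4119) - 23263*(-1/2984)) + 17046 = (-19121/4119 + 23263/2984) + 17046 = 38763233/12291096 + 17046 = 209552785649/12291096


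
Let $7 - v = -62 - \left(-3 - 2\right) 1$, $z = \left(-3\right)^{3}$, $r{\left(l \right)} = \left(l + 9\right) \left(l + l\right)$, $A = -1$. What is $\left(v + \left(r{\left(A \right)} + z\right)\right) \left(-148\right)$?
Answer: $-3108$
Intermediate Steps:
$r{\left(l \right)} = 2 l \left(9 + l\right)$ ($r{\left(l \right)} = \left(9 + l\right) 2 l = 2 l \left(9 + l\right)$)
$z = -27$
$v = 64$ ($v = 7 - \left(-62 - \left(-3 - 2\right) 1\right) = 7 - \left(-62 - \left(-5\right) 1\right) = 7 - \left(-62 - -5\right) = 7 - \left(-62 + 5\right) = 7 - -57 = 7 + 57 = 64$)
$\left(v + \left(r{\left(A \right)} + z\right)\right) \left(-148\right) = \left(64 - \left(27 + 2 \left(9 - 1\right)\right)\right) \left(-148\right) = \left(64 - \left(27 + 2 \cdot 8\right)\right) \left(-148\right) = \left(64 - 43\right) \left(-148\right) = 21 \left(-148\right) = -3108$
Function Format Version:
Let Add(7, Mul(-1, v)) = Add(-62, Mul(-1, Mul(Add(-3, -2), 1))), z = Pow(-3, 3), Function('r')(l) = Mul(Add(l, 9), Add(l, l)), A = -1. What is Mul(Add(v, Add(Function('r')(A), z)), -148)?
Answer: -3108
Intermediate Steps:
Function('r')(l) = Mul(2, l, Add(9, l)) (Function('r')(l) = Mul(Add(9, l), Mul(2, l)) = Mul(2, l, Add(9, l)))
z = -27
v = 64 (v = Add(7, Mul(-1, Add(-62, Mul(-1, Mul(Add(-3, -2), 1))))) = Add(7, Mul(-1, Add(-62, Mul(-1, Mul(-5, 1))))) = Add(7, Mul(-1, Add(-62, Mul(-1, -5)))) = Add(7, Mul(-1, Add(-62, 5))) = Add(7, Mul(-1, -57)) = Add(7, 57) = 64)
Mul(Add(v, Add(Function('r')(A), z)), -148) = Mul(Add(64, Add(Mul(2, -1, Add(9, -1)), -27)), -148) = Mul(Add(64, Add(Mul(2, -1, 8), -27)), -148) = Mul(Add(64, Add(-16, -27)), -148) = Mul(Add(64, -43), -148) = Mul(21, -148) = -3108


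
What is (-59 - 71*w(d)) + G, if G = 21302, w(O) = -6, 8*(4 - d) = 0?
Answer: 21669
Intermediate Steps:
d = 4 (d = 4 - ⅛*0 = 4 + 0 = 4)
(-59 - 71*w(d)) + G = (-59 - 71*(-6)) + 21302 = (-59 + 426) + 21302 = 367 + 21302 = 21669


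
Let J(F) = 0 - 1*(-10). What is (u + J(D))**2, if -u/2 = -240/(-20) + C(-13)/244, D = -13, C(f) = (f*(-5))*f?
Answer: 744769/14884 ≈ 50.038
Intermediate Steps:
C(f) = -5*f**2 (C(f) = (-5*f)*f = -5*f**2)
J(F) = 10 (J(F) = 0 + 10 = 10)
u = -2083/122 (u = -2*(-240/(-20) - 5*(-13)**2/244) = -2*(-240*(-1/20) - 5*169*(1/244)) = -2*(12 - 845*1/244) = -2*(12 - 845/244) = -2*2083/244 = -2083/122 ≈ -17.074)
(u + J(D))**2 = (-2083/122 + 10)**2 = (-863/122)**2 = 744769/14884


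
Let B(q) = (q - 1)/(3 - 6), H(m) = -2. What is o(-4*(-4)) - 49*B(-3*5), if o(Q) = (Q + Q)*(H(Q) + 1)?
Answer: -880/3 ≈ -293.33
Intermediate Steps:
o(Q) = -2*Q (o(Q) = (Q + Q)*(-2 + 1) = (2*Q)*(-1) = -2*Q)
B(q) = ⅓ - q/3 (B(q) = (-1 + q)/(-3) = (-1 + q)*(-⅓) = ⅓ - q/3)
o(-4*(-4)) - 49*B(-3*5) = -(-8)*(-4) - 49*(⅓ - (-1)*5) = -2*16 - 49*(⅓ - ⅓*(-15)) = -32 - 49*(⅓ + 5) = -32 - 49*16/3 = -32 - 784/3 = -880/3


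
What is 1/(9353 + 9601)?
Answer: 1/18954 ≈ 5.2759e-5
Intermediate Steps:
1/(9353 + 9601) = 1/18954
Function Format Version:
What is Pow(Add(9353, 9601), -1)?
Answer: Rational(1, 18954) ≈ 5.2759e-5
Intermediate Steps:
Pow(Add(9353, 9601), -1) = Pow(18954, -1) = Rational(1, 18954)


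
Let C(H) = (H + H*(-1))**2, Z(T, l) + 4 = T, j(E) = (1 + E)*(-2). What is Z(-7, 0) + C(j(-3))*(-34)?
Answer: -11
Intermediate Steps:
j(E) = -2 - 2*E
Z(T, l) = -4 + T
C(H) = 0 (C(H) = (H - H)**2 = 0**2 = 0)
Z(-7, 0) + C(j(-3))*(-34) = (-4 - 7) + 0*(-34) = -11 + 0 = -11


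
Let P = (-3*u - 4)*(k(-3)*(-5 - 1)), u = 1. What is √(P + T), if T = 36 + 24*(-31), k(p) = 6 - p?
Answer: I*√330 ≈ 18.166*I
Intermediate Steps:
T = -708 (T = 36 - 744 = -708)
P = 378 (P = (-3*1 - 4)*((6 - 1*(-3))*(-5 - 1)) = (-3 - 4)*((6 + 3)*(-6)) = -63*(-6) = -7*(-54) = 378)
√(P + T) = √(378 - 708) = √(-330) = I*√330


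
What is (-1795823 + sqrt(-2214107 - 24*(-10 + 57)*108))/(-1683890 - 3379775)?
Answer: 1795823/5063665 - I*sqrt(2335931)/5063665 ≈ 0.35465 - 0.00030183*I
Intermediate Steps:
(-1795823 + sqrt(-2214107 - 24*(-10 + 57)*108))/(-1683890 - 3379775) = (-1795823 + sqrt(-2214107 - 1128*108))/(-5063665) = (-1795823 + sqrt(-2214107 - 24*5076))*(-1/5063665) = (-1795823 + sqrt(-2214107 - 121824))*(-1/5063665) = (-1795823 + sqrt(-2335931))*(-1/5063665) = (-1795823 + I*sqrt(2335931))*(-1/5063665) = 1795823/5063665 - I*sqrt(2335931)/5063665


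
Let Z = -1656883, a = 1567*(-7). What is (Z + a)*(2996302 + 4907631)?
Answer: -13182590461916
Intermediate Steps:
a = -10969
(Z + a)*(2996302 + 4907631) = (-1656883 - 10969)*(2996302 + 4907631) = -1667852*7903933 = -13182590461916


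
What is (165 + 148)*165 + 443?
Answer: 52088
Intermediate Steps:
(165 + 148)*165 + 443 = 313*165 + 443 = 51645 + 443 = 52088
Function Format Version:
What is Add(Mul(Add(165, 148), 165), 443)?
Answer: 52088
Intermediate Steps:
Add(Mul(Add(165, 148), 165), 443) = Add(Mul(313, 165), 443) = Add(51645, 443) = 52088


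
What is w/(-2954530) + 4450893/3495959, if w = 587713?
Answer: 11095676343523/10328915744270 ≈ 1.0742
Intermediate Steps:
w/(-2954530) + 4450893/3495959 = 587713/(-2954530) + 4450893/3495959 = 587713*(-1/2954530) + 4450893*(1/3495959) = -587713/2954530 + 4450893/3495959 = 11095676343523/10328915744270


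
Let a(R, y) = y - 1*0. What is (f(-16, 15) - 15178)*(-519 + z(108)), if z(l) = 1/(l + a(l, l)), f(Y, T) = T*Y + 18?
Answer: 215798275/27 ≈ 7.9925e+6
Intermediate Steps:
a(R, y) = y (a(R, y) = y + 0 = y)
f(Y, T) = 18 + T*Y
z(l) = 1/(2*l) (z(l) = 1/(l + l) = 1/(2*l))
(f(-16, 15) - 15178)*(-519 + z(108)) = ((18 + 15*(-16)) - 15178)*(-519 + (½)/108) = ((18 - 240) - 15178)*(-519 + (½)*(1/108)) = (-222 - 15178)*(-519 + 1/216) = -15400*(-112103/216) = 215798275/27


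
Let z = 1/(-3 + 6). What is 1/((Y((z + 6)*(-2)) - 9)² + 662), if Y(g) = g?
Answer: 9/10183 ≈ 0.00088383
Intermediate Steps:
z = ⅓ (z = 1/3 = ⅓ ≈ 0.33333)
1/((Y((z + 6)*(-2)) - 9)² + 662) = 1/(((⅓ + 6)*(-2) - 9)² + 662) = 1/(((19/3)*(-2) - 9)² + 662) = 1/((-38/3 - 9)² + 662) = 1/((-65/3)² + 662) = 1/(4225/9 + 662) = 1/(10183/9) = 9/10183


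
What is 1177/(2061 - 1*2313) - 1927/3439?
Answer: -4533307/866628 ≈ -5.2310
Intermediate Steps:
1177/(2061 - 1*2313) - 1927/3439 = 1177/(2061 - 2313) - 1927*1/3439 = 1177/(-252) - 1927/3439 = 1177*(-1/252) - 1927/3439 = -1177/252 - 1927/3439 = -4533307/866628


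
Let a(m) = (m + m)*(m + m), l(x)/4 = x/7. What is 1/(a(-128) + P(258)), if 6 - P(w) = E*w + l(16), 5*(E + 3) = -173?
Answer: 35/2633178 ≈ 1.3292e-5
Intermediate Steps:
l(x) = 4*x/7 (l(x) = 4*(x/7) = 4*x/7)
E = -188/5 (E = -3 + (1/5)*(-173) = -3 - 173/5 = -188/5 ≈ -37.600)
P(w) = -22/7 + 188*w/5 (P(w) = 6 - (-188*w/5 + (4/7)*16) = 6 - (-188*w/5 + 64/7) = 6 - (64/7 - 188*w/5) = 6 + (-64/7 + 188*w/5) = -22/7 + 188*w/5)
a(m) = 4*m**2 (a(m) = (2*m)*(2*m) = 4*m**2)
1/(a(-128) + P(258)) = 1/(4*(-128)**2 + (-22/7 + (188/5)*258)) = 1/(4*16384 + (-22/7 + 48504/5)) = 1/(65536 + 339418/35) = 1/(2633178/35) = 35/2633178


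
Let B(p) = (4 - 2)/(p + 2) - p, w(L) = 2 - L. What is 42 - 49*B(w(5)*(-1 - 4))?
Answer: 13111/17 ≈ 771.24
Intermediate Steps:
B(p) = -p + 2/(2 + p) (B(p) = 2/(2 + p) - p = -p + 2/(2 + p))
42 - 49*B(w(5)*(-1 - 4)) = 42 - 49*(2 - ((2 - 1*5)*(-1 - 4))² - 2*(2 - 1*5)*(-1 - 4))/(2 + (2 - 1*5)*(-1 - 4)) = 42 - 49*(2 - ((2 - 5)*(-5))² - 2*(2 - 5)*(-5))/(2 + (2 - 5)*(-5)) = 42 - 49*(2 - (-3*(-5))² - (-6)*(-5))/(2 - 3*(-5)) = 42 - 49*(2 - 1*15² - 2*15)/(2 + 15) = 42 - 49*(2 - 1*225 - 30)/17 = 42 - 49*(2 - 225 - 30)/17 = 42 - 49*(-253)/17 = 42 - 49*(-253/17) = 42 + 12397/17 = 13111/17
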